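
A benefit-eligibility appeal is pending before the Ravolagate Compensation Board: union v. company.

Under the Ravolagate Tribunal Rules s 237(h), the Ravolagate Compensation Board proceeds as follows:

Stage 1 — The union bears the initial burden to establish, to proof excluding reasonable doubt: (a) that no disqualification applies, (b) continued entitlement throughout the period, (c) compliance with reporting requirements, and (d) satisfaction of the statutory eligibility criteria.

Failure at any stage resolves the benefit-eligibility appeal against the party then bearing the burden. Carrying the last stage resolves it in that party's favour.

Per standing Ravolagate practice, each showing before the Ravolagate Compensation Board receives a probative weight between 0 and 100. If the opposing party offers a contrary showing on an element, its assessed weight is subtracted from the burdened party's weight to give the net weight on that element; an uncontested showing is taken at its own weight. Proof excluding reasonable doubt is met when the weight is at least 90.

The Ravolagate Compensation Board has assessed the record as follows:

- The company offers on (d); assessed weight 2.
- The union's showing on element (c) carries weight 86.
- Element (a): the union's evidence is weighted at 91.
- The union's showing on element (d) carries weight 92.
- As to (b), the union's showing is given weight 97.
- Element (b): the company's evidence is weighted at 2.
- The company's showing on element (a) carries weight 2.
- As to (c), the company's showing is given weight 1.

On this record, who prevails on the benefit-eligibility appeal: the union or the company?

company

Stage 1 (union, proof excluding reasonable doubt, weight is at least 90): (a) net 91−2=89 < 90 — fails; (b) net 97−2=95 ≥ 90 — meets; (c) net 86−1=85 < 90 — fails; (d) net 92−2=90 ≥ 90 — meets.
  The union does not carry Stage 1.
The company prevails.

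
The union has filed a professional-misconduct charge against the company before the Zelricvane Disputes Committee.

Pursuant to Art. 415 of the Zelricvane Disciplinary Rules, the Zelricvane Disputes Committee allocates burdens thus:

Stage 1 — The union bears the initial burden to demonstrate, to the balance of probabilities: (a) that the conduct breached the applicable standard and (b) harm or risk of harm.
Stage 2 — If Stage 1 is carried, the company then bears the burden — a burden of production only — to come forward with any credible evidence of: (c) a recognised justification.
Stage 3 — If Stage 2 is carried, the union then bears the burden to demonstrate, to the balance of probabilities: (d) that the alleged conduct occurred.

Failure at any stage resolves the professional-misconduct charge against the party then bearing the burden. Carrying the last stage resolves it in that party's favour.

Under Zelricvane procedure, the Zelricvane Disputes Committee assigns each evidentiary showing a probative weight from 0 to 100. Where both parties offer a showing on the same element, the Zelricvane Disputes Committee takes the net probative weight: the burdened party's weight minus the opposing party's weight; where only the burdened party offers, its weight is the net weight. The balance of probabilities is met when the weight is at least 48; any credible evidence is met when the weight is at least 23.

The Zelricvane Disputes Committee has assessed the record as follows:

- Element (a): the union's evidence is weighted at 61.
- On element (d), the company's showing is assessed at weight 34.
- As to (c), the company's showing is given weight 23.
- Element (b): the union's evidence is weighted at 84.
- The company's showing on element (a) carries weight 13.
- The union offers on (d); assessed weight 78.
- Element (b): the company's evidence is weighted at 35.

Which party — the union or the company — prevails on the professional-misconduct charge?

company

Stage 1 — burden on union; standard: the balance of probabilities (weight is at least 48).
    (a): 61 − 13 = 48 ≥ 48 [met]
    (b): 84 − 35 = 49 ≥ 48 [met]
  The union carries Stage 1; the company now bears the burden.
Stage 2 — burden on company; standard: any credible evidence (weight is at least 23).
    (c): 23 ≥ 23 [met]
  The company carries Stage 2; the union now bears the burden.
Stage 3 — burden on union; standard: the balance of probabilities (weight is at least 48).
    (d): 78 − 34 = 44 < 48 [not met]
  The union does not carry Stage 3.
So the company prevails.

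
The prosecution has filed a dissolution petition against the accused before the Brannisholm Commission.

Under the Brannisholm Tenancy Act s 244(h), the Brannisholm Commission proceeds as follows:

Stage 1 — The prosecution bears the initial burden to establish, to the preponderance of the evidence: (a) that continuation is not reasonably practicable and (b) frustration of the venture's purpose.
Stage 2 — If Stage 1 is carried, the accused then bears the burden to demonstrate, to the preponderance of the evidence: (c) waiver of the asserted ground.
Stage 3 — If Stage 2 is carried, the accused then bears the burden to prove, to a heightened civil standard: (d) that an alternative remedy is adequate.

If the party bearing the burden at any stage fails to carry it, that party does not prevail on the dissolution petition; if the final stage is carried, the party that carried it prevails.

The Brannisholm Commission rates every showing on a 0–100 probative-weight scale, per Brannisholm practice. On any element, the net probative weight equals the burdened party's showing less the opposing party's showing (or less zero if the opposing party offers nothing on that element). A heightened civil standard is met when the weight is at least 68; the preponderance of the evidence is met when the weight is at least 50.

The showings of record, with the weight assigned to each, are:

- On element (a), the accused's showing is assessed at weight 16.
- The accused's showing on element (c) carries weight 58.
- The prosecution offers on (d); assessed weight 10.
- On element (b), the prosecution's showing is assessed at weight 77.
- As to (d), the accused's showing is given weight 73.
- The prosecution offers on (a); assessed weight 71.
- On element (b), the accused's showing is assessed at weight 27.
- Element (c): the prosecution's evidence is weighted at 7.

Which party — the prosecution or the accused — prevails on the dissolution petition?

Stage 1 (prosecution, the preponderance of the evidence, weight is at least 50): (a) net 71−16=55 ≥ 50 — meets; (b) net 77−27=50 ≥ 50 — meets.
  Stage 1 is satisfied; the onus moves to the accused.
Stage 2 (accused, the preponderance of the evidence, weight is at least 50): (c) net 58−7=51 ≥ 50 — meets.
  All elements met. The accused retains the burden for Stage 3.
Stage 3 (accused, a heightened civil standard, weight is at least 68): (d) net 73−10=63 < 68 — fails.
  Not every element is met, so the accused fails to carry Stage 3.
The prosecution prevails.

prosecution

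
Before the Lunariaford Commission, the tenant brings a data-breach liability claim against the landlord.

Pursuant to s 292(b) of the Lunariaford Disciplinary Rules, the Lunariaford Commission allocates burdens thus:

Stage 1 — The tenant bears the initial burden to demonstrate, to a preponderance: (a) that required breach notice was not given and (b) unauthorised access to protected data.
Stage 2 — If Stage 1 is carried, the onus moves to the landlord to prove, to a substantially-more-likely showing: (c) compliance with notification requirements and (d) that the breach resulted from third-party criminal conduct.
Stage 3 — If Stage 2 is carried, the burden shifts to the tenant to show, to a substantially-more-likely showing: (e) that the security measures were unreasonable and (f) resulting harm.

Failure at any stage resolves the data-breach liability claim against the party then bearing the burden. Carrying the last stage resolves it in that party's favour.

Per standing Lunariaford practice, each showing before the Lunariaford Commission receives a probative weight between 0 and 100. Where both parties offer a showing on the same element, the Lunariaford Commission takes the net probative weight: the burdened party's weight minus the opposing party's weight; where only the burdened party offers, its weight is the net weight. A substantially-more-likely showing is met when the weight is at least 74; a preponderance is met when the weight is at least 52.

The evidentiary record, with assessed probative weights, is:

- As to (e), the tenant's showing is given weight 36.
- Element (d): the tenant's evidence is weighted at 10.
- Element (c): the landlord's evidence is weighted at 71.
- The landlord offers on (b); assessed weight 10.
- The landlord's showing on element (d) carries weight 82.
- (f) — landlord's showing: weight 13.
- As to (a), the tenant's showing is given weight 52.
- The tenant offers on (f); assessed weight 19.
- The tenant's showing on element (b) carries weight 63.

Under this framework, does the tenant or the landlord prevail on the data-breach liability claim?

tenant

At Stage 1 the tenant must meet a preponderance (weight is at least 52): on (a) the weight is 52, which does reach 52, so (a) meets the standard; on (b) the weight is 63 less the opposing 10 gives net 53, which does reach 52, so (b) meets the standard.
  Stage 1 carried; the burden shifts to the landlord.
At Stage 2 the landlord must meet a substantially-more-likely showing (weight is at least 74): on (c) the weight is 71, < 74, so (c) does not meet the standard; on (d) the weight is 82 less the opposing 10 gives net 72, < 74, so (d) does not meet the standard.
  Stage 2 not carried; the landlord fails its burden.
So the tenant prevails.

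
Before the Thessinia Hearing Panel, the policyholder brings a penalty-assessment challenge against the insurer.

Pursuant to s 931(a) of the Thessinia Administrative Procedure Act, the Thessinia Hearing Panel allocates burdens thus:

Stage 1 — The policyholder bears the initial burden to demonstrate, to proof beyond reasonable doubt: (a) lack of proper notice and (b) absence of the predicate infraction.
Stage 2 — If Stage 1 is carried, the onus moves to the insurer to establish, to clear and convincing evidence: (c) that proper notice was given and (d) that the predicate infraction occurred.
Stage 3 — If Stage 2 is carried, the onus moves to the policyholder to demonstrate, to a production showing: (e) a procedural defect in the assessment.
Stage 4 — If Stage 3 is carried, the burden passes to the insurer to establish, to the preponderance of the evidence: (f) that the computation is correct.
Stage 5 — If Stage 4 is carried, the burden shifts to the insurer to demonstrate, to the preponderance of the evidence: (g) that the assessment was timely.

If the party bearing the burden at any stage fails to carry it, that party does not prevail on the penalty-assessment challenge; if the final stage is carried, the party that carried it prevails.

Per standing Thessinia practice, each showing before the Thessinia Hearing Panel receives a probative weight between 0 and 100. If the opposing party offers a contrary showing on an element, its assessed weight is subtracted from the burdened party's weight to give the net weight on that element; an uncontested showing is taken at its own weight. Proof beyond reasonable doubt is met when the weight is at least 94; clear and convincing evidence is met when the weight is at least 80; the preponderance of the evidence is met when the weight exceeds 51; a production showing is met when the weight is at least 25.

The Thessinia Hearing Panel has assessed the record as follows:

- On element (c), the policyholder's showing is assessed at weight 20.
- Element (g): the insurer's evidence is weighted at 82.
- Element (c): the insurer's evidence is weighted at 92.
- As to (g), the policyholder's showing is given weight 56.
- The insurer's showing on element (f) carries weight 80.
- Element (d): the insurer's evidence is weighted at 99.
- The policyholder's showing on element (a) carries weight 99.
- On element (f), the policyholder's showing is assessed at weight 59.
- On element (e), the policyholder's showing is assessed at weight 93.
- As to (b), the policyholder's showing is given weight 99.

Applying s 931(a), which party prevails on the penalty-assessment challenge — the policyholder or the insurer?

policyholder

At Stage 1 the policyholder must meet proof beyond reasonable doubt (weight is at least 94): on (a) the weight is 99, ≥ 94, so (a) meets the standard; on (b) the weight is 99, ≥ 94, so (b) meets the standard.
  Stage 1 carried; the burden shifts to the insurer.
At Stage 2 the insurer must meet clear and convincing evidence (weight is at least 80): on (c) the weight is 92 less the opposing 20 gives net 72, < 80, so (c) does not meet the standard; on (d) the weight is 99, which does reach 80, so (d) meets the standard.
  Not every element is met, so the insurer fails to carry Stage 2.
The policyholder prevails.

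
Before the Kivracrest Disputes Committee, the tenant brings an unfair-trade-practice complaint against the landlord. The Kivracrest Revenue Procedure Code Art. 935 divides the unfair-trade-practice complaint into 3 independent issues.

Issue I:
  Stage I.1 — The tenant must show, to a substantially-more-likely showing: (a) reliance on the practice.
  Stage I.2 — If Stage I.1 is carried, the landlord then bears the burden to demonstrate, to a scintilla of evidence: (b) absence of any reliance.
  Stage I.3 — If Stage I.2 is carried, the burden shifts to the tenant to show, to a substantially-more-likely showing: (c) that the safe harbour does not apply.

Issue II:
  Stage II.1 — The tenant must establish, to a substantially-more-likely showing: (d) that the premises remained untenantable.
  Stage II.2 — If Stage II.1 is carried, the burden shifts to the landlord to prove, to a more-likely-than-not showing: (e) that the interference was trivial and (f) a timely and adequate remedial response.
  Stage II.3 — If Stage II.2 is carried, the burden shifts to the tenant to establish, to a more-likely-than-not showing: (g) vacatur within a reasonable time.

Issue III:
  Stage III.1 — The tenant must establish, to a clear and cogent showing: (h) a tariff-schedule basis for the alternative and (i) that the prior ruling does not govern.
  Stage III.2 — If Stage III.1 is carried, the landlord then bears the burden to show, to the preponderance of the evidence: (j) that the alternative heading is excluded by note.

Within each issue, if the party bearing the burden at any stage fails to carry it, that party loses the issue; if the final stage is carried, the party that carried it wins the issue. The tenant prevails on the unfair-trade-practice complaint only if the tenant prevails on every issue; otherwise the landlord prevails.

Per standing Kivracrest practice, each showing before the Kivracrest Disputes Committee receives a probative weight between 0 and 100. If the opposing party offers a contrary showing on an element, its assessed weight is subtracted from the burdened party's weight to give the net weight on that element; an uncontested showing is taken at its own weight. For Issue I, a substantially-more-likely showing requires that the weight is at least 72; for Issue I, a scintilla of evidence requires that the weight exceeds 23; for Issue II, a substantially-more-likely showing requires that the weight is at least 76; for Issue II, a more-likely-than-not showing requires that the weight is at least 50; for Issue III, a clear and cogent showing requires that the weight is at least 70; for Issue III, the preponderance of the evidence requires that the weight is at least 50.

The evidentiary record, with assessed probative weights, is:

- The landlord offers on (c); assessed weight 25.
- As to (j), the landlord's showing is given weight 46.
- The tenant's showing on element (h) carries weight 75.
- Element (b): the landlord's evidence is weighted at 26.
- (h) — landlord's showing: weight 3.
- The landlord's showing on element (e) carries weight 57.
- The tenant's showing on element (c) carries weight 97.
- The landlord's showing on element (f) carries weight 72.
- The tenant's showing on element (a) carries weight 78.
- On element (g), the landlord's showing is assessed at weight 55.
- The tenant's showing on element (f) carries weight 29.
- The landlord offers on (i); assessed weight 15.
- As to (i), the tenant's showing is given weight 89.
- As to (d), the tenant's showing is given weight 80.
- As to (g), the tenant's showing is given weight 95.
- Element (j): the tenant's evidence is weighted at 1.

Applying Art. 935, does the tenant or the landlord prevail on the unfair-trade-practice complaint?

— Issue I —
Stage I.1 (tenant, a substantially-more-likely showing, weight is at least 72): (a) 78 ≥ 72 — meets.
  Stage I.1 is satisfied; the onus moves to the landlord.
Stage I.2 (landlord, a scintilla of evidence, weight exceeds 23): (b) 26 > 23 — meets.
  Stage I.2 carried; the burden shifts to the tenant.
Stage I.3 (tenant, a substantially-more-likely showing, weight is at least 72): (c) net 97−25=72 ≥ 72 — meets.
  The tenant carries the last stage.
Every stage carried; the tenant prevails on this issue.
— Issue II —
At Stage II.1 the tenant must meet a substantially-more-likely showing (weight is at least 76): on (d) the weight is 80, which does reach 76, so (d) meets the standard.
  The tenant carries Stage II.1; the landlord now bears the burden.
At Stage II.2 the landlord must meet a more-likely-than-not showing (weight is at least 50): on (e) the weight is 57, which does reach 50, so (e) meets the standard; on (f) the weight is 72 less the opposing 29 gives net 43, < 50, so (f) does not meet the standard.
  Not every element is met, so the landlord fails to carry Stage II.2.
So the tenant prevails on this issue.
— Issue III —
Stage III.1 — burden on tenant; standard: a clear and cogent showing (weight is at least 70).
    (h): 75 − 3 = 72 ≥ 70 [met]
    (i): 89 − 15 = 74 ≥ 70 [met]
  Stage III.1 is satisfied; the onus moves to the landlord.
Stage III.2 — burden on landlord; standard: the preponderance of the evidence (weight is at least 50).
    (j): 46 − 1 = 45 < 50 [not met]
  Stage III.2 not carried; the landlord fails its burden.
The tenant prevails on this issue.
Per-issue: Issue I → tenant; Issue II → tenant; Issue III → tenant. The tenant must prevail on every issue; overall, the tenant prevails.

tenant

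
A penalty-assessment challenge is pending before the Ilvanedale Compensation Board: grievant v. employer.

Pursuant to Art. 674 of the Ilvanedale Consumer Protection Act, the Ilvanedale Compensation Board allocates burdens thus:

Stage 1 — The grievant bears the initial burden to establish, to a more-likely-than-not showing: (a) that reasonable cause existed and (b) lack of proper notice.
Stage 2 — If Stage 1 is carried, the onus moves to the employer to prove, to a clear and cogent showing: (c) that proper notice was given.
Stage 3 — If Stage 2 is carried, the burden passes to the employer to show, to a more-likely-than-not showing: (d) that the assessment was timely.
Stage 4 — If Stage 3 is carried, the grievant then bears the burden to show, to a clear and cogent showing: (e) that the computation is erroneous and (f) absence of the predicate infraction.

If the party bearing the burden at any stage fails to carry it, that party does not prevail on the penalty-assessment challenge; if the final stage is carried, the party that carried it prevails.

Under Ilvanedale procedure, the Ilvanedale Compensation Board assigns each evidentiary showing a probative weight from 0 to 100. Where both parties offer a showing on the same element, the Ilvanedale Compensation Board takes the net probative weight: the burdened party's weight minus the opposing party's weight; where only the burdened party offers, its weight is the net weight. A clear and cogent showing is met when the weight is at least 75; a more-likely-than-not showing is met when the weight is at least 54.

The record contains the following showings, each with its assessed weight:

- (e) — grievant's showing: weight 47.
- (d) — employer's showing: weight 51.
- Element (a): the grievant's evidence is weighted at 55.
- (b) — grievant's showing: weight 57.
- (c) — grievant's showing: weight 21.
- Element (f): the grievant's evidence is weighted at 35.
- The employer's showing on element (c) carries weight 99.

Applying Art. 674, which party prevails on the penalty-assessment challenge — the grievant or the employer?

grievant

Stage 1 (grievant, a more-likely-than-not showing, weight is at least 54): (a) 55 ≥ 54 — meets; (b) 57 ≥ 54 — meets.
  The grievant carries Stage 1; the employer now bears the burden.
Stage 2 (employer, a clear and cogent showing, weight is at least 75): (c) net 99−21=78 ≥ 75 — meets.
  All elements met. The employer retains the burden for Stage 3.
Stage 3 (employer, a more-likely-than-not showing, weight is at least 54): (d) 51 < 54 — fails.
  Stage 3 not carried; the employer fails its burden.
The analysis ends at Stage 3; the grievant prevails.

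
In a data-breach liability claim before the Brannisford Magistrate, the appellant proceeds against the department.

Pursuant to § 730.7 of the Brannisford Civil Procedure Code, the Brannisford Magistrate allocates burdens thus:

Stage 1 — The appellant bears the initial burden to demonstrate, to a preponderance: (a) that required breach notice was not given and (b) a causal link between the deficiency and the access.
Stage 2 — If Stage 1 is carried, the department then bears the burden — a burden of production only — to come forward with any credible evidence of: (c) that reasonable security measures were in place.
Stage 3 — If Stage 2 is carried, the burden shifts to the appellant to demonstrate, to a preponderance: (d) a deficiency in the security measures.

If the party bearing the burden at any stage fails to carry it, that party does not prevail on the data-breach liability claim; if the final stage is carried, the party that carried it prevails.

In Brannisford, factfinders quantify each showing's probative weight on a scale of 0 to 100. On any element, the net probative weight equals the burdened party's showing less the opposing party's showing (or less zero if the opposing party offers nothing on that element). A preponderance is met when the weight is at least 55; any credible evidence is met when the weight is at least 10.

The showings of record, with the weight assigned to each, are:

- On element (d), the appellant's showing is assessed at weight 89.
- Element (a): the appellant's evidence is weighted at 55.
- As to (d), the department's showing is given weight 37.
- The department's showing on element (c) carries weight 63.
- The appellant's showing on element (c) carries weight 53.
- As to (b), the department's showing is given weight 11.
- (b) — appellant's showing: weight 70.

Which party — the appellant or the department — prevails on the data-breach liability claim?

department

At Stage 1 the appellant must meet a preponderance (weight is at least 55): on (a) the weight is 55, ≥ 55, so (a) meets the standard; on (b) the weight is 70 less the opposing 11 gives net 59, which does reach 55, so (b) meets the standard.
  All elements met. The burden passes to the department.
At Stage 2 the department must meet any credible evidence (weight is at least 10): on (c) the weight is 63 less the opposing 53 gives net 10, ≥ 10, so (c) meets the standard.
  Stage 2 is satisfied; the onus moves to the appellant.
At Stage 3 the appellant must meet a preponderance (weight is at least 55): on (d) the weight is 89 less the opposing 37 gives net 52, < 55, so (d) does not meet the standard.
  The appellant does not carry Stage 3.
So the department prevails.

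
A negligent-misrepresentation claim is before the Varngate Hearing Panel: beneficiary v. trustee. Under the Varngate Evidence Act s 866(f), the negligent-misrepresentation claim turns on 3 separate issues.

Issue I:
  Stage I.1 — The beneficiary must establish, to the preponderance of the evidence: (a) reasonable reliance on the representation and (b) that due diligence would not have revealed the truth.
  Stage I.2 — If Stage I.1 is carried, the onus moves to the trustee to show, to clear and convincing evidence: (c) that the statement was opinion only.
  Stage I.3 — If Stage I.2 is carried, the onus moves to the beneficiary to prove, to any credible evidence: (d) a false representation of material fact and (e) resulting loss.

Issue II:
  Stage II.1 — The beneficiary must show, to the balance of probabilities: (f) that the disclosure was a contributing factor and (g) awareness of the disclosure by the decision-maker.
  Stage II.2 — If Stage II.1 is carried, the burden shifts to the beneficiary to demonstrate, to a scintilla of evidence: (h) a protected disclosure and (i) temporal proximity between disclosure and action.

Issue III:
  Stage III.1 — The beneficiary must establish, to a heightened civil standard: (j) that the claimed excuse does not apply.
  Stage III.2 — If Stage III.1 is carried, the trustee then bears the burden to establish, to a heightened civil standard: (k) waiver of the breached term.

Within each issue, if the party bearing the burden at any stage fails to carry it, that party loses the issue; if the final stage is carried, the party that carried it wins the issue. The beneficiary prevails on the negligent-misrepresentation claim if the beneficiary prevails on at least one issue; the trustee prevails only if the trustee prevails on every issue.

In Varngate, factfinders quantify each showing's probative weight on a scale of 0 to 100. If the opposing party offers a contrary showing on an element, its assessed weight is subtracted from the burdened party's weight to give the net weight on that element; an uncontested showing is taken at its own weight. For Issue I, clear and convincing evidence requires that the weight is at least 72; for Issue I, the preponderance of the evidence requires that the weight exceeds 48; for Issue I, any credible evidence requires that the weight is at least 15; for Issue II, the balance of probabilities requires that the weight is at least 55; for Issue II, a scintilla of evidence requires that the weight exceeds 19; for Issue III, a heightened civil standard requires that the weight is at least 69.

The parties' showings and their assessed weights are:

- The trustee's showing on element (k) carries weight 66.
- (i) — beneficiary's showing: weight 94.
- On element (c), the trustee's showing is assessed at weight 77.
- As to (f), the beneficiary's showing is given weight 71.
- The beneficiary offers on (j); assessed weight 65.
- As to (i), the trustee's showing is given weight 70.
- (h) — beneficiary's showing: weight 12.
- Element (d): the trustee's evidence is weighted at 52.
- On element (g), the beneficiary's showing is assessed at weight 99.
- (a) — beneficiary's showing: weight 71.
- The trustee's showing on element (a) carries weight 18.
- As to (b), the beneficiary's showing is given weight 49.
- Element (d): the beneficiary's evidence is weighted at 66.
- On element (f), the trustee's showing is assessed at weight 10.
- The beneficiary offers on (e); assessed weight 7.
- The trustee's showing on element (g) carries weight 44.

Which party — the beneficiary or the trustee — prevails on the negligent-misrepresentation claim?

trustee

— Issue I —
At Stage I.1 the beneficiary must meet the preponderance of the evidence (weight exceeds 48): on (a) the weight is 71 less the opposing 18 gives net 53, > 48, so (a) meets the standard; on (b) the weight is 49, > 48, so (b) meets the standard.
  Stage I.1 carried; the burden shifts to the trustee.
At Stage I.2 the trustee must meet clear and convincing evidence (weight is at least 72): on (c) the weight is 77, which does reach 72, so (c) meets the standard.
  All elements met. The burden passes to the beneficiary.
At Stage I.3 the beneficiary must meet any credible evidence (weight is at least 15): on (d) the weight is 66 less the opposing 52 gives net 14, which does not reach 15, so (d) does not meet the standard; on (e) the weight is 7, which does not reach 15, so (e) does not meet the standard.
  The beneficiary does not carry Stage I.3.
The analysis ends at Stage I.3; the trustee prevails on this issue.
— Issue II —
Stage II.1 (beneficiary, the balance of probabilities, weight is at least 55): (f) net 71−10=61 ≥ 55 — meets; (g) net 99−44=55 ≥ 55 — meets.
  All elements met. The beneficiary retains the burden for Stage II.2.
Stage II.2 (beneficiary, a scintilla of evidence, weight exceeds 19): (h) 12 ≤ 19 — fails; (i) net 94−70=24 > 19 — meets.
  The beneficiary does not carry Stage II.2.
The analysis ends at Stage II.2; the trustee prevails on this issue.
— Issue III —
At Stage III.1 the beneficiary must meet a heightened civil standard (weight is at least 69): on (j) the weight is 65, < 69, so (j) does not meet the standard.
  Stage III.1 not carried; the beneficiary fails its burden.
The trustee prevails on this issue.
Per-issue: Issue I → trustee; Issue II → trustee; Issue III → trustee. The beneficiary must prevail on at least one issue; overall, the trustee prevails.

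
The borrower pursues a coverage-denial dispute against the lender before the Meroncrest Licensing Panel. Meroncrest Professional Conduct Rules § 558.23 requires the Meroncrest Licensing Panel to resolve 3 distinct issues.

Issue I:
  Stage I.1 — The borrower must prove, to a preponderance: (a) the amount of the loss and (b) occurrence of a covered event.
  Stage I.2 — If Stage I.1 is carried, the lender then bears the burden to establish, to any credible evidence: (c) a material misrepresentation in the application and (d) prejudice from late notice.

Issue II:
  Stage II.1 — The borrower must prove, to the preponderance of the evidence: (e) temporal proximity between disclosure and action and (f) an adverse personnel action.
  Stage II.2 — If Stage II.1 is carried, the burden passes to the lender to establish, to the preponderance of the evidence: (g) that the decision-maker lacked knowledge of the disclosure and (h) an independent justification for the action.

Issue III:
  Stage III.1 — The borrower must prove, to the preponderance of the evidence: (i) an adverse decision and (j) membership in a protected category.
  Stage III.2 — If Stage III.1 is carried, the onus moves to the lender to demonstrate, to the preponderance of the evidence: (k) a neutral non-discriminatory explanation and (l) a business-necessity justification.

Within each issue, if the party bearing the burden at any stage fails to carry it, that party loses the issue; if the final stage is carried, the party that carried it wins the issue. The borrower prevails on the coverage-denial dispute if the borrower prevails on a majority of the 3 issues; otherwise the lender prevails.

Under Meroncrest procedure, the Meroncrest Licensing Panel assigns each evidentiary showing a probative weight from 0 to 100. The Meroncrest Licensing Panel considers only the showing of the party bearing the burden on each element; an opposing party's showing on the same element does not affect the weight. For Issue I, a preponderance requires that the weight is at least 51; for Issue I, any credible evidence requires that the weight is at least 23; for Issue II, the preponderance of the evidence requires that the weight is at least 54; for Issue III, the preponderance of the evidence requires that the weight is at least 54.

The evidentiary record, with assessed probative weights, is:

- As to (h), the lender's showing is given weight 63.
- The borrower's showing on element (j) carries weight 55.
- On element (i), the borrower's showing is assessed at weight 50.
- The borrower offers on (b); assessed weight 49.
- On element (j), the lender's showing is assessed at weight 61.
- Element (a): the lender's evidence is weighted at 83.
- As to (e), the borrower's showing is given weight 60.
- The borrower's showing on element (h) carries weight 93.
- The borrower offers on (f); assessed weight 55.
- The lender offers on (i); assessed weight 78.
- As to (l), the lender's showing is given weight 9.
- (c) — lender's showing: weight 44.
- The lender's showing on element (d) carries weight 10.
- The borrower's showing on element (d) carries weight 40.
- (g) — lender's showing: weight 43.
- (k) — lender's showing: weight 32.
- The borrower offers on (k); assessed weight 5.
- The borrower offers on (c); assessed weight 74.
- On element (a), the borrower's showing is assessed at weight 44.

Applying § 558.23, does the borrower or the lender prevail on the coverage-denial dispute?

— Issue I —
At Stage I.1 the borrower must meet a preponderance (weight is at least 51): on (a) the weight is 44 (the lender's 83 is given no effect), which does not reach 51, so (a) does not meet the standard; on (b) the weight is 49, < 51, so (b) does not meet the standard.
  The borrower does not carry Stage I.1.
So the lender prevails on this issue.
— Issue II —
Stage II.1 — burden on borrower; standard: the preponderance of the evidence (weight is at least 54).
    (e): 60 ≥ 54 [met]
    (f): 55 ≥ 54 [met]
  Stage II.1 is satisfied; the onus moves to the lender.
Stage II.2 — burden on lender; standard: the preponderance of the evidence (weight is at least 54).
    (g): 43 < 54 [not met]
    (h): 63 (borrower's 93 disregarded) ≥ 54 [met]
  Stage II.2 not carried; the lender fails its burden.
So the borrower prevails on this issue.
— Issue III —
Stage III.1 — burden on borrower; standard: the preponderance of the evidence (weight is at least 54).
    (i): 50 (lender's 78 disregarded) < 54 [not met]
    (j): 55 (lender's 61 disregarded) ≥ 54 [met]
  Not every element is met, so the borrower fails to carry Stage III.1.
The lender prevails on this issue.
Per-issue: Issue I → lender; Issue II → borrower; Issue III → lender. The borrower must prevail on a majority of issues; overall, the lender prevails.

lender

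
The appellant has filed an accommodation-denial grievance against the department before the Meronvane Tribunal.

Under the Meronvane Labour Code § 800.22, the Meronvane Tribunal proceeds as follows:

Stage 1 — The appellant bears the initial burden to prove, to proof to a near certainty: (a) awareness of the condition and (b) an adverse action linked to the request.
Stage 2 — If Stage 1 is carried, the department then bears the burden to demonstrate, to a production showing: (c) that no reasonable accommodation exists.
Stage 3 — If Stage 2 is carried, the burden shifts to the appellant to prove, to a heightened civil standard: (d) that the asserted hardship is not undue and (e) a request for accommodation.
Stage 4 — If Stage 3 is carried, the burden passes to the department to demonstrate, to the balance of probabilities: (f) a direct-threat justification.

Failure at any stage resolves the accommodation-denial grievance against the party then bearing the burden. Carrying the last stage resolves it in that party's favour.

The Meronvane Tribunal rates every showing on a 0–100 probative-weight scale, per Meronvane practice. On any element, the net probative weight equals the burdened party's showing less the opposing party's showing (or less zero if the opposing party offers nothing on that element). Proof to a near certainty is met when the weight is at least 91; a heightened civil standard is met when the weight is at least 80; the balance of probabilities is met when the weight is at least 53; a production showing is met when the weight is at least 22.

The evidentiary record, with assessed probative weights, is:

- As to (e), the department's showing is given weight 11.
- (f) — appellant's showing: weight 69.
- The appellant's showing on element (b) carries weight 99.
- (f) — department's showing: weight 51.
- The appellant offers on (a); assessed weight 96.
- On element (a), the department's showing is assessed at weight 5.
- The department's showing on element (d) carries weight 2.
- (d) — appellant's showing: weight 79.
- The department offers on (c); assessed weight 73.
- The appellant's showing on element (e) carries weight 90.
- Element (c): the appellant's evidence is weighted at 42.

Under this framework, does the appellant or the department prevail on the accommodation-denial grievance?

department

At Stage 1 the appellant must meet proof to a near certainty (weight is at least 91): on (a) the weight is 96 less the opposing 5 gives net 91, ≥ 91, so (a) meets the standard; on (b) the weight is 99, which does reach 91, so (b) meets the standard.
  Stage 1 carried; the burden shifts to the department.
At Stage 2 the department must meet a production showing (weight is at least 22): on (c) the weight is 73 less the opposing 42 gives net 31, which does reach 22, so (c) meets the standard.
  The department carries Stage 2; the appellant now bears the burden.
At Stage 3 the appellant must meet a heightened civil standard (weight is at least 80): on (d) the weight is 79 less the opposing 2 gives net 77, < 80, so (d) does not meet the standard; on (e) the weight is 90 less the opposing 11 gives net 79, < 80, so (e) does not meet the standard.
  Stage 3 not carried; the appellant fails its burden.
The analysis ends at Stage 3; the department prevails.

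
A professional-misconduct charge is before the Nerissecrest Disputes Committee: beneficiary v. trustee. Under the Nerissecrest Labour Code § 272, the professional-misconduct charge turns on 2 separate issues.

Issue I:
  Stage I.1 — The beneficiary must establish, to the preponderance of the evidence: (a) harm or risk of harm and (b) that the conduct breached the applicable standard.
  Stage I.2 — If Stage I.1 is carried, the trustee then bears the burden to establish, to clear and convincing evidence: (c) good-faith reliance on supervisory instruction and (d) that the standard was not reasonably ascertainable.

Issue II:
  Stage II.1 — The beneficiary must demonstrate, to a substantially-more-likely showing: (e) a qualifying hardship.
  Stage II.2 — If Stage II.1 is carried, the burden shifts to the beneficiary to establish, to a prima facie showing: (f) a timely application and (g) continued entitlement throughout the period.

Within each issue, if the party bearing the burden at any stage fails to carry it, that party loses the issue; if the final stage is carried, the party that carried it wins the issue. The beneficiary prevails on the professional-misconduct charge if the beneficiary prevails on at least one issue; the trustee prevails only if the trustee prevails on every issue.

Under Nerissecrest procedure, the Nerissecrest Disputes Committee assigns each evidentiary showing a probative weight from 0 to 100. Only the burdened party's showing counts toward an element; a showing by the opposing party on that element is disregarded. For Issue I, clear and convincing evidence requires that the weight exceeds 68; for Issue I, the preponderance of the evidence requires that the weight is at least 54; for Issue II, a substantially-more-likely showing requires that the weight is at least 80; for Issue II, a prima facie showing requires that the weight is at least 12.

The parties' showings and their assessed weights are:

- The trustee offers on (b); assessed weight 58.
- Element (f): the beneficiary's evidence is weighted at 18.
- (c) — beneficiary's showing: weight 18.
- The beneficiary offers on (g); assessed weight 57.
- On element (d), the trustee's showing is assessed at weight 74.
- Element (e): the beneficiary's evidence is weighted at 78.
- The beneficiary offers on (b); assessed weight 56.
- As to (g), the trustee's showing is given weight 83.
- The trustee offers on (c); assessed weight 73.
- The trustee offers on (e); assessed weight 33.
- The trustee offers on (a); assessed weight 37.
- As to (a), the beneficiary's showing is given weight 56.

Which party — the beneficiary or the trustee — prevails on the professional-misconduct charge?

trustee

— Issue I —
Stage I.1 — burden on beneficiary; standard: the preponderance of the evidence (weight is at least 54).
    (a): 56 (trustee's 37 disregarded) ≥ 54 [met]
    (b): 56 (trustee's 58 disregarded) ≥ 54 [met]
  The beneficiary carries Stage I.1; the trustee now bears the burden.
Stage I.2 — burden on trustee; standard: clear and convincing evidence (weight exceeds 68).
    (c): 73 (beneficiary's 18 disregarded) > 68 [met]
    (d): 74 > 68 [met]
  Stage I.2 carried; the final stage is satisfied.
All stages carried — the trustee prevails on this issue.
— Issue II —
At Stage II.1 the beneficiary must meet a substantially-more-likely showing (weight is at least 80): on (e) the weight is 78 (the trustee's 33 is given no effect), which does not reach 80, so (e) does not meet the standard.
  The beneficiary does not carry Stage II.1.
The trustee prevails on this issue.
Per-issue: Issue I → trustee; Issue II → trustee. The beneficiary must prevail on at least one issue; overall, the trustee prevails.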